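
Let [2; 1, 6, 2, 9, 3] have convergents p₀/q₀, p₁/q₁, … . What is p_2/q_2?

20/7

Using pₖ = aₖpₖ₋₁ + pₖ₋₂, qₖ = aₖqₖ₋₁ + qₖ₋₂ (with p₋₁=1, p₋₂=0, q₋₁=0, q₋₂=1):
  k=0: a=2, p=2, q=1
  k=1: a=1, p=3, q=1
  k=2: a=6, p=20, q=7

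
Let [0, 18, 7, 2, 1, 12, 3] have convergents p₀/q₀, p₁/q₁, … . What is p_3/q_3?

15/272

Using pₖ = aₖpₖ₋₁ + pₖ₋₂, qₖ = aₖqₖ₋₁ + qₖ₋₂ (with p₋₁=1, p₋₂=0, q₋₁=0, q₋₂=1):
  k=0: a=0, p=0, q=1
  k=1: a=18, p=1, q=18
  k=2: a=7, p=7, q=127
  k=3: a=2, p=15, q=272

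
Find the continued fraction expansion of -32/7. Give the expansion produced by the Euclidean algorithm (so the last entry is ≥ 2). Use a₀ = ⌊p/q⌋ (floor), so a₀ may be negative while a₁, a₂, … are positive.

[-5; 2, 3]

-32 = -5*7 + 3
7 = 2*3 + 1
3 = 3*1 + 0  (stop)
So -32/7 = [-5; 2, 3].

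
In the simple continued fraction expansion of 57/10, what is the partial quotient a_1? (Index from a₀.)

1

57 = 5·10 + 7   →  a_0 = 5
10 = 1·7 + 3   →  a_1 = 1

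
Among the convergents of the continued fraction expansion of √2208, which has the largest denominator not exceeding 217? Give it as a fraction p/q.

4417/94

√2208 = [46; 1, 92, …] (period length 2).
Convergents:
  p_0/q_0 = 46/1
  p_1/q_1 = 47/1
  p_2/q_2 = 4370/93
  p_3/q_3 = 4417/94
  p_4/q_4 = 410734/8741
q_3 = 94 ≤ 217 < 8741 = q_4, so the answer is 4417/94.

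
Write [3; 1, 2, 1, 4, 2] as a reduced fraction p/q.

157/42

Fold from the inside: start with 2/1.
  4 + 1/2 = 9/2
  1 + 2/9 = 11/9
  2 + 9/11 = 31/11
  1 + 11/31 = 42/31
  3 + 31/42 = 157/42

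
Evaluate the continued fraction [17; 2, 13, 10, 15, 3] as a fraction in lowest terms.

Using pₖ = aₖpₖ₋₁ + pₖ₋₂ and qₖ = aₖqₖ₋₁ + qₖ₋₂:
  k=0: a=17, p=17, q=1
  k=1: a=2, p=35, q=2
  k=2: a=13, p=472, q=27
  k=3: a=10, p=4755, q=272
  k=4: a=15, p=71797, q=4107
  k=5: a=3, p=220146, q=12593

220146/12593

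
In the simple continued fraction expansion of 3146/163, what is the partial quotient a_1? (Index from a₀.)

3

3146 = 19·163 + 49   →  a_0 = 19
163 = 3·49 + 16   →  a_1 = 3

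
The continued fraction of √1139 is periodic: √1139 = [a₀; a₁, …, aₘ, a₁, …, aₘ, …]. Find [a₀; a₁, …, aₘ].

[33; 1, 2, 1, 66]

a₀ = ⌊√1139⌋ = 33.
With m₀=0, d₀=1 and mₖ₊₁ = dₖaₖ − mₖ, dₖ₊₁ = (n − mₖ₊₁²)/dₖ, aₖ₊₁ = ⌊(a₀+mₖ₊₁)/dₖ₊₁⌋:
  k=1: m=33, d=50, a=1
  k=2: m=17, d=17, a=2
  k=3: m=17, d=50, a=1
  k=4: m=33, d=1, a=66
d=1 and a=2a₀=66 at k=4, so the next step gives (m, d) = (33, 50) again — its k=1 value — and the period has length 4.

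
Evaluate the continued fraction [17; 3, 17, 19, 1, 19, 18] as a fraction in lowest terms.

6507774/375587

Fold from the inside: start with 18/1.
  19 + 1/18 = 343/18
  1 + 18/343 = 361/343
  19 + 343/361 = 7202/361
  17 + 361/7202 = 122795/7202
  3 + 7202/122795 = 375587/122795
  17 + 122795/375587 = 6507774/375587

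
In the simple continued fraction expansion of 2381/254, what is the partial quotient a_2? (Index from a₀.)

2381 = 9·254 + 95   →  a_0 = 9
254 = 2·95 + 64   →  a_1 = 2
95 = 1·64 + 31   →  a_2 = 1

1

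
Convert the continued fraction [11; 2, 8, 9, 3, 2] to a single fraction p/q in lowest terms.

12836/1119

Fold from the inside: start with 2/1.
  3 + 1/2 = 7/2
  9 + 2/7 = 65/7
  8 + 7/65 = 527/65
  2 + 65/527 = 1119/527
  11 + 527/1119 = 12836/1119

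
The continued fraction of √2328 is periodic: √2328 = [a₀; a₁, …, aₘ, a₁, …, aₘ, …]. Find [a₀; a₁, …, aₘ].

[48; 4, 96]

a₀ = ⌊√2328⌋ = 48.
With m₀=0, d₀=1 and mₖ₊₁ = dₖaₖ − mₖ, dₖ₊₁ = (n − mₖ₊₁²)/dₖ, aₖ₊₁ = ⌊(a₀+mₖ₊₁)/dₖ₊₁⌋:
  k=1: m=48, d=24, a=4
  k=2: m=48, d=1, a=96
d=1 and a=2a₀=96 at k=2, so the next step gives (m, d) = (48, 24) again — its k=1 value — and the period has length 2.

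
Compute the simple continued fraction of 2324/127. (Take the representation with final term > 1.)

[18; 3, 2, 1, 12]

2324 = 18·127 + 38
127 = 3·38 + 13
38 = 2·13 + 12
13 = 1·12 + 1
12 = 12·1 + 0  (stop)
So 2324/127 = [18; 3, 2, 1, 12].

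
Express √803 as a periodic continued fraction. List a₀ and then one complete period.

a₀ = ⌊√803⌋ = 28.
With m₀=0, d₀=1 and mₖ₊₁ = dₖaₖ − mₖ, dₖ₊₁ = (n − mₖ₊₁²)/dₖ, aₖ₊₁ = ⌊(a₀+mₖ₊₁)/dₖ₊₁⌋:
  k=1: m=28, d=19, a=2
  k=2: m=10, d=37, a=1
  k=3: m=27, d=2, a=27
  k=4: m=27, d=37, a=1
  k=5: m=10, d=19, a=2
  k=6: m=28, d=1, a=56
d=1 and a=2a₀=56 at k=6, so the next step gives (m, d) = (28, 19) again — its k=1 value — and the period has length 6.

[28; 2, 1, 27, 1, 2, 56]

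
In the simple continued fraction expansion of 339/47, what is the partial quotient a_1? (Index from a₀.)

4

339 = 7·47 + 10   →  a_0 = 7
47 = 4·10 + 7   →  a_1 = 4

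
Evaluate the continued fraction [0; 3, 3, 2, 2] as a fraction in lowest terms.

17/56

Using pₖ = aₖpₖ₋₁ + pₖ₋₂ and qₖ = aₖqₖ₋₁ + qₖ₋₂:
  k=0: a=0, p=0, q=1
  k=1: a=3, p=1, q=3
  k=2: a=3, p=3, q=10
  k=3: a=2, p=7, q=23
  k=4: a=2, p=17, q=56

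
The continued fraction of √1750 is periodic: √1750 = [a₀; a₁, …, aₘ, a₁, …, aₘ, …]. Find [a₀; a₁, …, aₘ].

[41; 1, 4, 1, 82]

a₀ = ⌊√1750⌋ = 41.
With m₀=0, d₀=1 and mₖ₊₁ = dₖaₖ − mₖ, dₖ₊₁ = (n − mₖ₊₁²)/dₖ, aₖ₊₁ = ⌊(a₀+mₖ₊₁)/dₖ₊₁⌋:
  k=1: m=41, d=69, a=1
  k=2: m=28, d=14, a=4
  k=3: m=28, d=69, a=1
  k=4: m=41, d=1, a=82
d=1 and a=2a₀=82 at k=4, so the next step gives (m, d) = (41, 69) again — its k=1 value — and the period has length 4.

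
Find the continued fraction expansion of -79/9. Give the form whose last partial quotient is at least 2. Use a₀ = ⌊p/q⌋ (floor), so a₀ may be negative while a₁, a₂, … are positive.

-79 = -9×9 + 2
9 = 4×2 + 1
2 = 2×1 + 0  (stop)
So -79/9 = [-9; 4, 2].

[-9; 4, 2]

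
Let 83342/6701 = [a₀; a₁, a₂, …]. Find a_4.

83342 = 12·6701 + 2930   →  a_0 = 12
6701 = 2·2930 + 841   →  a_1 = 2
2930 = 3·841 + 407   →  a_2 = 3
841 = 2·407 + 27   →  a_3 = 2
407 = 15·27 + 2   →  a_4 = 15

15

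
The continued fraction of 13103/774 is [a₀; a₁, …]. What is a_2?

13

13103 = 16·774 + 719   →  a_0 = 16
774 = 1·719 + 55   →  a_1 = 1
719 = 13·55 + 4   →  a_2 = 13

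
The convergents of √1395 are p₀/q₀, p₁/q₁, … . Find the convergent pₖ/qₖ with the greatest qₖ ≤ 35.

747/20

√1395 = [37; 2, 1, 6, 8, 6, 1, 2, 74, …] (period length 8).
Convergents:
  p_0/q_0 = 37/1
  p_1/q_1 = 75/2
  p_2/q_2 = 112/3
  p_3/q_3 = 747/20
  p_4/q_4 = 6088/163
q_3 = 20 ≤ 35 < 163 = q_4, so the answer is 747/20.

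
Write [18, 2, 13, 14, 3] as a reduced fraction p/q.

21568/1167

Fold from the inside: start with 3/1.
  14 + 1/3 = 43/3
  13 + 3/43 = 562/43
  2 + 43/562 = 1167/562
  18 + 562/1167 = 21568/1167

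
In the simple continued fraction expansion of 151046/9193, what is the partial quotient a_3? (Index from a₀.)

10

151046 = 16·9193 + 3958   →  a_0 = 16
9193 = 2·3958 + 1277   →  a_1 = 2
3958 = 3·1277 + 127   →  a_2 = 3
1277 = 10·127 + 7   →  a_3 = 10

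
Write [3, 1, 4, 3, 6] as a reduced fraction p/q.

Fold from the inside: start with 6/1.
  3 + 1/6 = 19/6
  4 + 6/19 = 82/19
  1 + 19/82 = 101/82
  3 + 82/101 = 385/101

385/101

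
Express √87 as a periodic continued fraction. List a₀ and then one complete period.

[9; 3, 18]

a₀ = ⌊√87⌋ = 9.
With m₀=0, d₀=1 and mₖ₊₁ = dₖaₖ − mₖ, dₖ₊₁ = (n − mₖ₊₁²)/dₖ, aₖ₊₁ = ⌊(a₀+mₖ₊₁)/dₖ₊₁⌋:
  k=1: m=9, d=6, a=3
  k=2: m=9, d=1, a=18
d=1 and a=2a₀=18 at k=2, so the next step gives (m, d) = (9, 6) again — its k=1 value — and the period has length 2.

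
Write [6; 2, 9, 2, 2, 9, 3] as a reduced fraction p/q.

18725/2892

Fold from the inside: start with 3/1.
  9 + 1/3 = 28/3
  2 + 3/28 = 59/28
  2 + 28/59 = 146/59
  9 + 59/146 = 1373/146
  2 + 146/1373 = 2892/1373
  6 + 1373/2892 = 18725/2892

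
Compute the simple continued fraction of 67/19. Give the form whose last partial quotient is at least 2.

[3; 1, 1, 9]

67 = 3×19 + 10
19 = 1×10 + 9
10 = 1×9 + 1
9 = 9×1 + 0  (stop)
So 67/19 = [3; 1, 1, 9].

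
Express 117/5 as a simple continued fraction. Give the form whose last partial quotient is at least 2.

117 = 23*5 + 2
5 = 2*2 + 1
2 = 2*1 + 0  (stop)
So 117/5 = [23; 2, 2].

[23; 2, 2]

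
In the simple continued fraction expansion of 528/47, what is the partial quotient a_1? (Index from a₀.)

528 = 11·47 + 11   →  a_0 = 11
47 = 4·11 + 3   →  a_1 = 4

4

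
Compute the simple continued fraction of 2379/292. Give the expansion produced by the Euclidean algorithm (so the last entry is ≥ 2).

2379 = 8·292 + 43
292 = 6·43 + 34
43 = 1·34 + 9
34 = 3·9 + 7
9 = 1·7 + 2
7 = 3·2 + 1
2 = 2·1 + 0  (stop)
So 2379/292 = [8; 6, 1, 3, 1, 3, 2].

[8; 6, 1, 3, 1, 3, 2]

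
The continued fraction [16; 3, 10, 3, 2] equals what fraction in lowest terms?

3640/223

Using pₖ = aₖpₖ₋₁ + pₖ₋₂ and qₖ = aₖqₖ₋₁ + qₖ₋₂:
  k=0: a=16, p=16, q=1
  k=1: a=3, p=49, q=3
  k=2: a=10, p=506, q=31
  k=3: a=3, p=1567, q=96
  k=4: a=2, p=3640, q=223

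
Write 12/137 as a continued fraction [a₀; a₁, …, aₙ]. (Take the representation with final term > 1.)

12 = 0×137 + 12
137 = 11×12 + 5
12 = 2×5 + 2
5 = 2×2 + 1
2 = 2×1 + 0  (stop)
So 12/137 = [0; 11, 2, 2, 2].

[0; 11, 2, 2, 2]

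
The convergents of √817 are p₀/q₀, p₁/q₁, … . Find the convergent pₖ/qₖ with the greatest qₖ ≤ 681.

19408/679

√817 = [28; 1, 1, 2, 1, 1, 56, …] (period length 6).
Convergents:
  p_0/q_0 = 28/1
  p_1/q_1 = 29/1
  p_2/q_2 = 57/2
  p_3/q_3 = 143/5
  p_4/q_4 = 200/7
  p_5/q_5 = 343/12
  p_6/q_6 = 19408/679
  p_7/q_7 = 19751/691
q_6 = 679 ≤ 681 < 691 = q_7, so the answer is 19408/679.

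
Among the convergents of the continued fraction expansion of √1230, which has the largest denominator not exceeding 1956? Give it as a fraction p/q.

34405/981

√1230 = [35; 14, 70, …] (period length 2).
Convergents:
  p_0/q_0 = 35/1
  p_1/q_1 = 491/14
  p_2/q_2 = 34405/981
  p_3/q_3 = 482161/13748
q_2 = 981 ≤ 1956 < 13748 = q_3, so the answer is 34405/981.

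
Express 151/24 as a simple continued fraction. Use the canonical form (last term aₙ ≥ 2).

151 = 6·24 + 7
24 = 3·7 + 3
7 = 2·3 + 1
3 = 3·1 + 0  (stop)
So 151/24 = [6; 3, 2, 3].

[6; 3, 2, 3]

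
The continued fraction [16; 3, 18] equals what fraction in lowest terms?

Fold from the inside: start with 18/1.
  3 + 1/18 = 55/18
  16 + 18/55 = 898/55

898/55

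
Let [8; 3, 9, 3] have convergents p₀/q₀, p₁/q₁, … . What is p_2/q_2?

Using pₖ = aₖpₖ₋₁ + pₖ₋₂, qₖ = aₖqₖ₋₁ + qₖ₋₂ (with p₋₁=1, p₋₂=0, q₋₁=0, q₋₂=1):
  k=0: a=8, p=8, q=1
  k=1: a=3, p=25, q=3
  k=2: a=9, p=233, q=28

233/28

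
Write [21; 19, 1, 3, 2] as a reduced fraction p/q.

Fold from the inside: start with 2/1.
  3 + 1/2 = 7/2
  1 + 2/7 = 9/7
  19 + 7/9 = 178/9
  21 + 9/178 = 3747/178

3747/178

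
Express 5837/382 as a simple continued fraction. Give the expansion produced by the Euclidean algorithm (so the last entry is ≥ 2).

5837 = 15*382 + 107
382 = 3*107 + 61
107 = 1*61 + 46
61 = 1*46 + 15
46 = 3*15 + 1
15 = 15*1 + 0  (stop)
So 5837/382 = [15; 3, 1, 1, 3, 15].

[15; 3, 1, 1, 3, 15]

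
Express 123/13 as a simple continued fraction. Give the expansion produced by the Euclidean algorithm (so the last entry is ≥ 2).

[9; 2, 6]

123 = 9·13 + 6
13 = 2·6 + 1
6 = 6·1 + 0  (stop)
So 123/13 = [9; 2, 6].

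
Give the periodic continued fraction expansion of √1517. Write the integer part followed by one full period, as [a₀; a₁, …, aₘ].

[38; 1, 18, 2, 18, 1, 76]

a₀ = ⌊√1517⌋ = 38.
With m₀=0, d₀=1 and mₖ₊₁ = dₖaₖ − mₖ, dₖ₊₁ = (n − mₖ₊₁²)/dₖ, aₖ₊₁ = ⌊(a₀+mₖ₊₁)/dₖ₊₁⌋:
  k=1: m=38, d=73, a=1
  k=2: m=35, d=4, a=18
  k=3: m=37, d=37, a=2
  k=4: m=37, d=4, a=18
  k=5: m=35, d=73, a=1
  k=6: m=38, d=1, a=76
d=1 and a=2a₀=76 at k=6, so the next step gives (m, d) = (38, 73) again — its k=1 value — and the period has length 6.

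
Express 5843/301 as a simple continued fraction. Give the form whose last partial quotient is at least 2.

[19; 2, 2, 2, 1, 17]

5843 = 19×301 + 124
301 = 2×124 + 53
124 = 2×53 + 18
53 = 2×18 + 17
18 = 1×17 + 1
17 = 17×1 + 0  (stop)
So 5843/301 = [19; 2, 2, 2, 1, 17].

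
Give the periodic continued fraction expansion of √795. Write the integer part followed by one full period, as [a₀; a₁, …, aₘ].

[28; 5, 9, 5, 56]

a₀ = ⌊√795⌋ = 28.
With m₀=0, d₀=1 and mₖ₊₁ = dₖaₖ − mₖ, dₖ₊₁ = (n − mₖ₊₁²)/dₖ, aₖ₊₁ = ⌊(a₀+mₖ₊₁)/dₖ₊₁⌋:
  k=1: m=28, d=11, a=5
  k=2: m=27, d=6, a=9
  k=3: m=27, d=11, a=5
  k=4: m=28, d=1, a=56
d=1 and a=2a₀=56 at k=4, so the next step gives (m, d) = (28, 11) again — its k=1 value — and the period has length 4.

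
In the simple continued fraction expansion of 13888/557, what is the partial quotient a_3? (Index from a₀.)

18

13888 = 24·557 + 520   →  a_0 = 24
557 = 1·520 + 37   →  a_1 = 1
520 = 14·37 + 2   →  a_2 = 14
37 = 18·2 + 1   →  a_3 = 18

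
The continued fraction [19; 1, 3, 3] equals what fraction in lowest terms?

257/13

Using pₖ = aₖpₖ₋₁ + pₖ₋₂ and qₖ = aₖqₖ₋₁ + qₖ₋₂:
  k=0: a=19, p=19, q=1
  k=1: a=1, p=20, q=1
  k=2: a=3, p=79, q=4
  k=3: a=3, p=257, q=13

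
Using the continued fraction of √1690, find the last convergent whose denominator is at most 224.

√1690 = [41; 9, 8, 9, 82, …] (period length 4).
Convergents:
  p_0/q_0 = 41/1
  p_1/q_1 = 370/9
  p_2/q_2 = 3001/73
  p_3/q_3 = 27379/666
q_2 = 73 ≤ 224 < 666 = q_3, so the answer is 3001/73.

3001/73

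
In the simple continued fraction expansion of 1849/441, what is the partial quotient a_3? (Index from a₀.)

1849 = 4·441 + 85   →  a_0 = 4
441 = 5·85 + 16   →  a_1 = 5
85 = 5·16 + 5   →  a_2 = 5
16 = 3·5 + 1   →  a_3 = 3

3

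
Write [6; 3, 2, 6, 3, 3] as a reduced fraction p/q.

Using pₖ = aₖpₖ₋₁ + pₖ₋₂ and qₖ = aₖqₖ₋₁ + qₖ₋₂:
  k=0: a=6, p=6, q=1
  k=1: a=3, p=19, q=3
  k=2: a=2, p=44, q=7
  k=3: a=6, p=283, q=45
  k=4: a=3, p=893, q=142
  k=5: a=3, p=2962, q=471

2962/471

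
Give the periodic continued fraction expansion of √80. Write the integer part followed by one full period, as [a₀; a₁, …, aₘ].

a₀ = ⌊√80⌋ = 8.
With m₀=0, d₀=1 and mₖ₊₁ = dₖaₖ − mₖ, dₖ₊₁ = (n − mₖ₊₁²)/dₖ, aₖ₊₁ = ⌊(a₀+mₖ₊₁)/dₖ₊₁⌋:
  k=1: m=8, d=16, a=1
  k=2: m=8, d=1, a=16
d=1 and a=2a₀=16 at k=2, so the next step gives (m, d) = (8, 16) again — its k=1 value — and the period has length 2.

[8; 1, 16]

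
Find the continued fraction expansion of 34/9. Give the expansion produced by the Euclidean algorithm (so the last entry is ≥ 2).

34 = 3·9 + 7
9 = 1·7 + 2
7 = 3·2 + 1
2 = 2·1 + 0  (stop)
So 34/9 = [3; 1, 3, 2].

[3; 1, 3, 2]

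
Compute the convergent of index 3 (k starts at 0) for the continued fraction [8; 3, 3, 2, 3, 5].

Using pₖ = aₖpₖ₋₁ + pₖ₋₂, qₖ = aₖqₖ₋₁ + qₖ₋₂ (with p₋₁=1, p₋₂=0, q₋₁=0, q₋₂=1):
  k=0: a=8, p=8, q=1
  k=1: a=3, p=25, q=3
  k=2: a=3, p=83, q=10
  k=3: a=2, p=191, q=23

191/23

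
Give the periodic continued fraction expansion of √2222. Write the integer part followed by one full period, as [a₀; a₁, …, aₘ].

a₀ = ⌊√2222⌋ = 47.
With m₀=0, d₀=1 and mₖ₊₁ = dₖaₖ − mₖ, dₖ₊₁ = (n − mₖ₊₁²)/dₖ, aₖ₊₁ = ⌊(a₀+mₖ₊₁)/dₖ₊₁⌋:
  k=1: m=47, d=13, a=7
  k=2: m=44, d=22, a=4
  k=3: m=44, d=13, a=7
  k=4: m=47, d=1, a=94
d=1 and a=2a₀=94 at k=4, so the next step gives (m, d) = (47, 13) again — its k=1 value — and the period has length 4.

[47; 7, 4, 7, 94]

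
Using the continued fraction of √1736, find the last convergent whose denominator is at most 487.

10458/251

√1736 = [41; 1, 1, 1, 82, …] (period length 4).
Convergents:
  p_0/q_0 = 41/1
  p_1/q_1 = 42/1
  p_2/q_2 = 83/2
  p_3/q_3 = 125/3
  p_4/q_4 = 10333/248
  p_5/q_5 = 10458/251
  p_6/q_6 = 20791/499
q_5 = 251 ≤ 487 < 499 = q_6, so the answer is 10458/251.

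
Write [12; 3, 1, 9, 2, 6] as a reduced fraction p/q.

Fold from the inside: start with 6/1.
  2 + 1/6 = 13/6
  9 + 6/13 = 123/13
  1 + 13/123 = 136/123
  3 + 123/136 = 531/136
  12 + 136/531 = 6508/531

6508/531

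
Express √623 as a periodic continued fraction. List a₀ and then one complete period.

a₀ = ⌊√623⌋ = 24.
With m₀=0, d₀=1 and mₖ₊₁ = dₖaₖ − mₖ, dₖ₊₁ = (n − mₖ₊₁²)/dₖ, aₖ₊₁ = ⌊(a₀+mₖ₊₁)/dₖ₊₁⌋:
  k=1: m=24, d=47, a=1
  k=2: m=23, d=2, a=23
  k=3: m=23, d=47, a=1
  k=4: m=24, d=1, a=48
d=1 and a=2a₀=48 at k=4, so the next step gives (m, d) = (24, 47) again — its k=1 value — and the period has length 4.

[24; 1, 23, 1, 48]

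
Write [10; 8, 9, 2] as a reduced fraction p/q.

Using pₖ = aₖpₖ₋₁ + pₖ₋₂ and qₖ = aₖqₖ₋₁ + qₖ₋₂:
  k=0: a=10, p=10, q=1
  k=1: a=8, p=81, q=8
  k=2: a=9, p=739, q=73
  k=3: a=2, p=1559, q=154

1559/154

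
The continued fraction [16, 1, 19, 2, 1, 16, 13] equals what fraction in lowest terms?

Using pₖ = aₖpₖ₋₁ + pₖ₋₂ and qₖ = aₖqₖ₋₁ + qₖ₋₂:
  k=0: a=16, p=16, q=1
  k=1: a=1, p=17, q=1
  k=2: a=19, p=339, q=20
  k=3: a=2, p=695, q=41
  k=4: a=1, p=1034, q=61
  k=5: a=16, p=17239, q=1017
  k=6: a=13, p=225141, q=13282

225141/13282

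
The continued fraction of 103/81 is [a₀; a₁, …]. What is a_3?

2

103 = 1·81 + 22   →  a_0 = 1
81 = 3·22 + 15   →  a_1 = 3
22 = 1·15 + 7   →  a_2 = 1
15 = 2·7 + 1   →  a_3 = 2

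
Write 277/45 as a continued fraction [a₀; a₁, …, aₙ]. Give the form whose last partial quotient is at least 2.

277 = 6*45 + 7
45 = 6*7 + 3
7 = 2*3 + 1
3 = 3*1 + 0  (stop)
So 277/45 = [6; 6, 2, 3].

[6; 6, 2, 3]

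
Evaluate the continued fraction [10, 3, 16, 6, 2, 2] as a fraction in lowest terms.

Fold from the inside: start with 2/1.
  2 + 1/2 = 5/2
  6 + 2/5 = 32/5
  16 + 5/32 = 517/32
  3 + 32/517 = 1583/517
  10 + 517/1583 = 16347/1583

16347/1583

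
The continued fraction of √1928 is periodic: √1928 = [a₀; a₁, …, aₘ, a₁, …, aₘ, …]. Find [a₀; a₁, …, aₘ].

[43; 1, 9, 1, 86]

a₀ = ⌊√1928⌋ = 43.
With m₀=0, d₀=1 and mₖ₊₁ = dₖaₖ − mₖ, dₖ₊₁ = (n − mₖ₊₁²)/dₖ, aₖ₊₁ = ⌊(a₀+mₖ₊₁)/dₖ₊₁⌋:
  k=1: m=43, d=79, a=1
  k=2: m=36, d=8, a=9
  k=3: m=36, d=79, a=1
  k=4: m=43, d=1, a=86
d=1 and a=2a₀=86 at k=4, so the next step gives (m, d) = (43, 79) again — its k=1 value — and the period has length 4.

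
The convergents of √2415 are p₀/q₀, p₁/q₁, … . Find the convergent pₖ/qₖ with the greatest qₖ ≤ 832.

√2415 = [49; 7, 98, …] (period length 2).
Convergents:
  p_0/q_0 = 49/1
  p_1/q_1 = 344/7
  p_2/q_2 = 33761/687
  p_3/q_3 = 236671/4816
q_2 = 687 ≤ 832 < 4816 = q_3, so the answer is 33761/687.

33761/687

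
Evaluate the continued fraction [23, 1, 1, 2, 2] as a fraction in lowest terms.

Fold from the inside: start with 2/1.
  2 + 1/2 = 5/2
  1 + 2/5 = 7/5
  1 + 5/7 = 12/7
  23 + 7/12 = 283/12

283/12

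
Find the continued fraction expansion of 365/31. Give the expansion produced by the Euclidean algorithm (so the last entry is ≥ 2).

365 = 11*31 + 24
31 = 1*24 + 7
24 = 3*7 + 3
7 = 2*3 + 1
3 = 3*1 + 0  (stop)
So 365/31 = [11; 1, 3, 2, 3].

[11; 1, 3, 2, 3]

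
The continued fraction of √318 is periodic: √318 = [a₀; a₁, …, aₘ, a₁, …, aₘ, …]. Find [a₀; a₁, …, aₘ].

[17; 1, 4, 1, 34]

a₀ = ⌊√318⌋ = 17.
With m₀=0, d₀=1 and mₖ₊₁ = dₖaₖ − mₖ, dₖ₊₁ = (n − mₖ₊₁²)/dₖ, aₖ₊₁ = ⌊(a₀+mₖ₊₁)/dₖ₊₁⌋:
  k=1: m=17, d=29, a=1
  k=2: m=12, d=6, a=4
  k=3: m=12, d=29, a=1
  k=4: m=17, d=1, a=34
d=1 and a=2a₀=34 at k=4, so the next step gives (m, d) = (17, 29) again — its k=1 value — and the period has length 4.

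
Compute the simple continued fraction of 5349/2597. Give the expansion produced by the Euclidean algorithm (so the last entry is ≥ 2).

5349 = 2×2597 + 155
2597 = 16×155 + 117
155 = 1×117 + 38
117 = 3×38 + 3
38 = 12×3 + 2
3 = 1×2 + 1
2 = 2×1 + 0  (stop)
So 5349/2597 = [2; 16, 1, 3, 12, 1, 2].

[2; 16, 1, 3, 12, 1, 2]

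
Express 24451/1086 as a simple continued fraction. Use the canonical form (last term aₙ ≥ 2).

24451 = 22×1086 + 559
1086 = 1×559 + 527
559 = 1×527 + 32
527 = 16×32 + 15
32 = 2×15 + 2
15 = 7×2 + 1
2 = 2×1 + 0  (stop)
So 24451/1086 = [22; 1, 1, 16, 2, 7, 2].

[22; 1, 1, 16, 2, 7, 2]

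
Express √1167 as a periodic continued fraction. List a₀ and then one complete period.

a₀ = ⌊√1167⌋ = 34.

[34; 6, 5, 11, 5, 6, 68]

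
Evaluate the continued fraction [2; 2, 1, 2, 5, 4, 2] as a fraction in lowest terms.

956/403

Using pₖ = aₖpₖ₋₁ + pₖ₋₂ and qₖ = aₖqₖ₋₁ + qₖ₋₂:
  k=0: a=2, p=2, q=1
  k=1: a=2, p=5, q=2
  k=2: a=1, p=7, q=3
  k=3: a=2, p=19, q=8
  k=4: a=5, p=102, q=43
  k=5: a=4, p=427, q=180
  k=6: a=2, p=956, q=403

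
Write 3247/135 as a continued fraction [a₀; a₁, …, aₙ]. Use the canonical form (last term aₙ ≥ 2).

3247 = 24×135 + 7
135 = 19×7 + 2
7 = 3×2 + 1
2 = 2×1 + 0  (stop)
So 3247/135 = [24; 19, 3, 2].

[24; 19, 3, 2]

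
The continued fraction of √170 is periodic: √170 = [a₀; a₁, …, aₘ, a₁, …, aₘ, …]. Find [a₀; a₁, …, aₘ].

a₀ = ⌊√170⌋ = 13.
With m₀=0, d₀=1 and mₖ₊₁ = dₖaₖ − mₖ, dₖ₊₁ = (n − mₖ₊₁²)/dₖ, aₖ₊₁ = ⌊(a₀+mₖ₊₁)/dₖ₊₁⌋:
  k=1: m=13, d=1, a=26
d=1 and a=2a₀=26 at k=1, so the next step gives (m, d) = (13, 1) again — its k=1 value — and the period has length 1.

[13; 26]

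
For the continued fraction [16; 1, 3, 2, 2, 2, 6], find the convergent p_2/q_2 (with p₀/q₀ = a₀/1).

Using pₖ = aₖpₖ₋₁ + pₖ₋₂, qₖ = aₖqₖ₋₁ + qₖ₋₂ (with p₋₁=1, p₋₂=0, q₋₁=0, q₋₂=1):
  k=0: a=16, p=16, q=1
  k=1: a=1, p=17, q=1
  k=2: a=3, p=67, q=4

67/4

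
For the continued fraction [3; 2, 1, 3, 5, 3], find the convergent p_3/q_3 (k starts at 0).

Using pₖ = aₖpₖ₋₁ + pₖ₋₂, qₖ = aₖqₖ₋₁ + qₖ₋₂ (with p₋₁=1, p₋₂=0, q₋₁=0, q₋₂=1):
  k=0: a=3, p=3, q=1
  k=1: a=2, p=7, q=2
  k=2: a=1, p=10, q=3
  k=3: a=3, p=37, q=11

37/11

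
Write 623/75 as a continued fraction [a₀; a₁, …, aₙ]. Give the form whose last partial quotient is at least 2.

623 = 8×75 + 23
75 = 3×23 + 6
23 = 3×6 + 5
6 = 1×5 + 1
5 = 5×1 + 0  (stop)
So 623/75 = [8; 3, 3, 1, 5].

[8; 3, 3, 1, 5]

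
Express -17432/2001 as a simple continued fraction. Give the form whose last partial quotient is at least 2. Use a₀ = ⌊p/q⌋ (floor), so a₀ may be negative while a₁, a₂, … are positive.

-17432 = -9×2001 + 577
2001 = 3×577 + 270
577 = 2×270 + 37
270 = 7×37 + 11
37 = 3×11 + 4
11 = 2×4 + 3
4 = 1×3 + 1
3 = 3×1 + 0  (stop)
So -17432/2001 = [-9; 3, 2, 7, 3, 2, 1, 3].

[-9; 3, 2, 7, 3, 2, 1, 3]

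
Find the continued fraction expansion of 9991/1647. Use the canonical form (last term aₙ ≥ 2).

9991 = 6·1647 + 109
1647 = 15·109 + 12
109 = 9·12 + 1
12 = 12·1 + 0  (stop)
So 9991/1647 = [6; 15, 9, 12].

[6; 15, 9, 12]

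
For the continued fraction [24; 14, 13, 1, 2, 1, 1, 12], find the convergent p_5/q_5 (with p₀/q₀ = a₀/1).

18631/774

Using pₖ = aₖpₖ₋₁ + pₖ₋₂, qₖ = aₖqₖ₋₁ + qₖ₋₂ (with p₋₁=1, p₋₂=0, q₋₁=0, q₋₂=1):
  k=0: a=24, p=24, q=1
  k=1: a=14, p=337, q=14
  k=2: a=13, p=4405, q=183
  k=3: a=1, p=4742, q=197
  k=4: a=2, p=13889, q=577
  k=5: a=1, p=18631, q=774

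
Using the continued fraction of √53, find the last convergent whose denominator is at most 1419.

7979/1096

√53 = [7; 3, 1, 1, 3, 14, …] (period length 5).
Convergents:
  p_0/q_0 = 7/1
  p_1/q_1 = 22/3
  p_2/q_2 = 29/4
  p_3/q_3 = 51/7
  p_4/q_4 = 182/25
  p_5/q_5 = 2599/357
  p_6/q_6 = 7979/1096
  p_7/q_7 = 10578/1453
q_6 = 1096 ≤ 1419 < 1453 = q_7, so the answer is 7979/1096.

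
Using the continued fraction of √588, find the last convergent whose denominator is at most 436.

4680/193

√588 = [24; 4, 48, …] (period length 2).
Convergents:
  p_0/q_0 = 24/1
  p_1/q_1 = 97/4
  p_2/q_2 = 4680/193
  p_3/q_3 = 18817/776
q_2 = 193 ≤ 436 < 776 = q_3, so the answer is 4680/193.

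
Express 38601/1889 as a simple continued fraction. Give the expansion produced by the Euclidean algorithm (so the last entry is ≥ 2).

38601 = 20×1889 + 821
1889 = 2×821 + 247
821 = 3×247 + 80
247 = 3×80 + 7
80 = 11×7 + 3
7 = 2×3 + 1
3 = 3×1 + 0  (stop)
So 38601/1889 = [20; 2, 3, 3, 11, 2, 3].

[20; 2, 3, 3, 11, 2, 3]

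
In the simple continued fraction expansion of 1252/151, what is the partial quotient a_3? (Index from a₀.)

3

1252 = 8·151 + 44   →  a_0 = 8
151 = 3·44 + 19   →  a_1 = 3
44 = 2·19 + 6   →  a_2 = 2
19 = 3·6 + 1   →  a_3 = 3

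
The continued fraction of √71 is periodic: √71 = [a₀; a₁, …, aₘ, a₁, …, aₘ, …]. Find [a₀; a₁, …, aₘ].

[8; 2, 2, 1, 7, 1, 2, 2, 16]

a₀ = ⌊√71⌋ = 8.
With m₀=0, d₀=1 and mₖ₊₁ = dₖaₖ − mₖ, dₖ₊₁ = (n − mₖ₊₁²)/dₖ, aₖ₊₁ = ⌊(a₀+mₖ₊₁)/dₖ₊₁⌋:
  k=1: m=8, d=7, a=2
  k=2: m=6, d=5, a=2
  k=3: m=4, d=11, a=1
  k=4: m=7, d=2, a=7
  k=5: m=7, d=11, a=1
  k=6: m=4, d=5, a=2
  k=7: m=6, d=7, a=2
  k=8: m=8, d=1, a=16
d=1 and a=2a₀=16 at k=8, so the next step gives (m, d) = (8, 7) again — its k=1 value — and the period has length 8.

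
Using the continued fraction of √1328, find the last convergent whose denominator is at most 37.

1239/34

√1328 = [36; 2, 3, 1, 3, 1, 3, 2, 72, …] (period length 8).
Convergents:
  p_0/q_0 = 36/1
  p_1/q_1 = 73/2
  p_2/q_2 = 255/7
  p_3/q_3 = 328/9
  p_4/q_4 = 1239/34
  p_5/q_5 = 1567/43
q_4 = 34 ≤ 37 < 43 = q_5, so the answer is 1239/34.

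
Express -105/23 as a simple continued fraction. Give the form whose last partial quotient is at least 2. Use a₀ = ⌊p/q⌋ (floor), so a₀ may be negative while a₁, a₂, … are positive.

-105 = -5×23 + 10
23 = 2×10 + 3
10 = 3×3 + 1
3 = 3×1 + 0  (stop)
So -105/23 = [-5; 2, 3, 3].

[-5; 2, 3, 3]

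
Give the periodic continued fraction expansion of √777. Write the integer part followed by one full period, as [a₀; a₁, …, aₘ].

a₀ = ⌊√777⌋ = 27.
With m₀=0, d₀=1 and mₖ₊₁ = dₖaₖ − mₖ, dₖ₊₁ = (n − mₖ₊₁²)/dₖ, aₖ₊₁ = ⌊(a₀+mₖ₊₁)/dₖ₊₁⌋:
  k=1: m=27, d=48, a=1
  k=2: m=21, d=7, a=6
  k=3: m=21, d=48, a=1
  k=4: m=27, d=1, a=54
d=1 and a=2a₀=54 at k=4, so the next step gives (m, d) = (27, 48) again — its k=1 value — and the period has length 4.

[27; 1, 6, 1, 54]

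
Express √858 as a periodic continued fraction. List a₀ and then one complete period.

a₀ = ⌊√858⌋ = 29.
With m₀=0, d₀=1 and mₖ₊₁ = dₖaₖ − mₖ, dₖ₊₁ = (n − mₖ₊₁²)/dₖ, aₖ₊₁ = ⌊(a₀+mₖ₊₁)/dₖ₊₁⌋:
  k=1: m=29, d=17, a=3
  k=2: m=22, d=22, a=2
  k=3: m=22, d=17, a=3
  k=4: m=29, d=1, a=58
d=1 and a=2a₀=58 at k=4, so the next step gives (m, d) = (29, 17) again — its k=1 value — and the period has length 4.

[29; 3, 2, 3, 58]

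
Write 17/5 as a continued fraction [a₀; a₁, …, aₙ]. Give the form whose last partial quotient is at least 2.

[3; 2, 2]

17 = 3×5 + 2
5 = 2×2 + 1
2 = 2×1 + 0  (stop)
So 17/5 = [3; 2, 2].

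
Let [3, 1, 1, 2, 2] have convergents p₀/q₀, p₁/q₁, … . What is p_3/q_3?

Using pₖ = aₖpₖ₋₁ + pₖ₋₂, qₖ = aₖqₖ₋₁ + qₖ₋₂ (with p₋₁=1, p₋₂=0, q₋₁=0, q₋₂=1):
  k=0: a=3, p=3, q=1
  k=1: a=1, p=4, q=1
  k=2: a=1, p=7, q=2
  k=3: a=2, p=18, q=5

18/5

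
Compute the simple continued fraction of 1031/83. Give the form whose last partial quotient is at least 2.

1031 = 12*83 + 35
83 = 2*35 + 13
35 = 2*13 + 9
13 = 1*9 + 4
9 = 2*4 + 1
4 = 4*1 + 0  (stop)
So 1031/83 = [12; 2, 2, 1, 2, 4].

[12; 2, 2, 1, 2, 4]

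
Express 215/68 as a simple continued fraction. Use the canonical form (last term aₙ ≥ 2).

[3; 6, 5, 2]

215 = 3·68 + 11
68 = 6·11 + 2
11 = 5·2 + 1
2 = 2·1 + 0  (stop)
So 215/68 = [3; 6, 5, 2].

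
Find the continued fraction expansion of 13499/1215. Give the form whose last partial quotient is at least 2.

[11; 9, 14, 1, 8]

13499 = 11×1215 + 134
1215 = 9×134 + 9
134 = 14×9 + 8
9 = 1×8 + 1
8 = 8×1 + 0  (stop)
So 13499/1215 = [11; 9, 14, 1, 8].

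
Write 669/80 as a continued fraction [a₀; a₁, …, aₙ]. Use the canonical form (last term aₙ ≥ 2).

[8; 2, 1, 3, 7]

669 = 8*80 + 29
80 = 2*29 + 22
29 = 1*22 + 7
22 = 3*7 + 1
7 = 7*1 + 0  (stop)
So 669/80 = [8; 2, 1, 3, 7].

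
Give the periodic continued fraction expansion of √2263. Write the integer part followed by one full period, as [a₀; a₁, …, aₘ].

[47; 1, 1, 3, 47, 3, 1, 1, 94]

a₀ = ⌊√2263⌋ = 47.
With m₀=0, d₀=1 and mₖ₊₁ = dₖaₖ − mₖ, dₖ₊₁ = (n − mₖ₊₁²)/dₖ, aₖ₊₁ = ⌊(a₀+mₖ₊₁)/dₖ₊₁⌋:
  k=1: m=47, d=54, a=1
  k=2: m=7, d=41, a=1
  k=3: m=34, d=27, a=3
  k=4: m=47, d=2, a=47
  k=5: m=47, d=27, a=3
  k=6: m=34, d=41, a=1
  k=7: m=7, d=54, a=1
  k=8: m=47, d=1, a=94
d=1 and a=2a₀=94 at k=8, so the next step gives (m, d) = (47, 54) again — its k=1 value — and the period has length 8.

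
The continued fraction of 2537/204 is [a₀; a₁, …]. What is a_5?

1

2537 = 12·204 + 89   →  a_0 = 12
204 = 2·89 + 26   →  a_1 = 2
89 = 3·26 + 11   →  a_2 = 3
26 = 2·11 + 4   →  a_3 = 2
11 = 2·4 + 3   →  a_4 = 2
4 = 1·3 + 1   →  a_5 = 1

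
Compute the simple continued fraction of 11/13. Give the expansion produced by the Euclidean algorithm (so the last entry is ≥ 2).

11 = 0×13 + 11
13 = 1×11 + 2
11 = 5×2 + 1
2 = 2×1 + 0  (stop)
So 11/13 = [0; 1, 5, 2].

[0; 1, 5, 2]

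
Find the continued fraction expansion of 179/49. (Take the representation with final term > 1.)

179 = 3·49 + 32
49 = 1·32 + 17
32 = 1·17 + 15
17 = 1·15 + 2
15 = 7·2 + 1
2 = 2·1 + 0  (stop)
So 179/49 = [3; 1, 1, 1, 7, 2].

[3; 1, 1, 1, 7, 2]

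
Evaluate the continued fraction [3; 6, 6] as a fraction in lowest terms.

117/37

Fold from the inside: start with 6/1.
  6 + 1/6 = 37/6
  3 + 6/37 = 117/37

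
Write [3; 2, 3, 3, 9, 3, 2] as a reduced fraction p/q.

Using pₖ = aₖpₖ₋₁ + pₖ₋₂ and qₖ = aₖqₖ₋₁ + qₖ₋₂:
  k=0: a=3, p=3, q=1
  k=1: a=2, p=7, q=2
  k=2: a=3, p=24, q=7
  k=3: a=3, p=79, q=23
  k=4: a=9, p=735, q=214
  k=5: a=3, p=2284, q=665
  k=6: a=2, p=5303, q=1544

5303/1544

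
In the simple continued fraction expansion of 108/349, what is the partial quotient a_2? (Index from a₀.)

4

108 = 0·349 + 108   →  a_0 = 0
349 = 3·108 + 25   →  a_1 = 3
108 = 4·25 + 8   →  a_2 = 4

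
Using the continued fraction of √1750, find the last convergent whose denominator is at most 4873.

126001/3012

√1750 = [41; 1, 4, 1, 82, …] (period length 4).
Convergents:
  p_0/q_0 = 41/1
  p_1/q_1 = 42/1
  p_2/q_2 = 209/5
  p_3/q_3 = 251/6
  p_4/q_4 = 20791/497
  p_5/q_5 = 21042/503
  p_6/q_6 = 104959/2509
  p_7/q_7 = 126001/3012
  p_8/q_8 = 10437041/249493
q_7 = 3012 ≤ 4873 < 249493 = q_8, so the answer is 126001/3012.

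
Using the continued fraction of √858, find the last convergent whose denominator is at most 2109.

40979/1399

√858 = [29; 3, 2, 3, 58, …] (period length 4).
Convergents:
  p_0/q_0 = 29/1
  p_1/q_1 = 88/3
  p_2/q_2 = 205/7
  p_3/q_3 = 703/24
  p_4/q_4 = 40979/1399
  p_5/q_5 = 123640/4221
q_4 = 1399 ≤ 2109 < 4221 = q_5, so the answer is 40979/1399.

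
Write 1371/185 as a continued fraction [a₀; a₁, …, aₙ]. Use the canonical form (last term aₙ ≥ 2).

1371 = 7*185 + 76
185 = 2*76 + 33
76 = 2*33 + 10
33 = 3*10 + 3
10 = 3*3 + 1
3 = 3*1 + 0  (stop)
So 1371/185 = [7; 2, 2, 3, 3, 3].

[7; 2, 2, 3, 3, 3]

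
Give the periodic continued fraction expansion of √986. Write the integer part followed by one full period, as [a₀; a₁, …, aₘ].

a₀ = ⌊√986⌋ = 31.
With m₀=0, d₀=1 and mₖ₊₁ = dₖaₖ − mₖ, dₖ₊₁ = (n − mₖ₊₁²)/dₖ, aₖ₊₁ = ⌊(a₀+mₖ₊₁)/dₖ₊₁⌋:
  k=1: m=31, d=25, a=2
  k=2: m=19, d=25, a=2
  k=3: m=31, d=1, a=62
d=1 and a=2a₀=62 at k=3, so the next step gives (m, d) = (31, 25) again — its k=1 value — and the period has length 3.

[31; 2, 2, 62]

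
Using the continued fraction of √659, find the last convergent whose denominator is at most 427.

√659 = [25; 1, 2, 25, 2, 1, 50, …] (period length 6).
Convergents:
  p_0/q_0 = 25/1
  p_1/q_1 = 26/1
  p_2/q_2 = 77/3
  p_3/q_3 = 1951/76
  p_4/q_4 = 3979/155
  p_5/q_5 = 5930/231
  p_6/q_6 = 300479/11705
q_5 = 231 ≤ 427 < 11705 = q_6, so the answer is 5930/231.

5930/231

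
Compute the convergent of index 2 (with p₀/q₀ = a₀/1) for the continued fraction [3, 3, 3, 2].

33/10

Using pₖ = aₖpₖ₋₁ + pₖ₋₂, qₖ = aₖqₖ₋₁ + qₖ₋₂ (with p₋₁=1, p₋₂=0, q₋₁=0, q₋₂=1):
  k=0: a=3, p=3, q=1
  k=1: a=3, p=10, q=3
  k=2: a=3, p=33, q=10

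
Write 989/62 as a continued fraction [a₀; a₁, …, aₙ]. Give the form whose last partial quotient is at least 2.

989 = 15·62 + 59
62 = 1·59 + 3
59 = 19·3 + 2
3 = 1·2 + 1
2 = 2·1 + 0  (stop)
So 989/62 = [15; 1, 19, 1, 2].

[15; 1, 19, 1, 2]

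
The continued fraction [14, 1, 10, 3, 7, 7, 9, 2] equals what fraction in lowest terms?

Using pₖ = aₖpₖ₋₁ + pₖ₋₂ and qₖ = aₖqₖ₋₁ + qₖ₋₂:
  k=0: a=14, p=14, q=1
  k=1: a=1, p=15, q=1
  k=2: a=10, p=164, q=11
  k=3: a=3, p=507, q=34
  k=4: a=7, p=3713, q=249
  k=5: a=7, p=26498, q=1777
  k=6: a=9, p=242195, q=16242
  k=7: a=2, p=510888, q=34261

510888/34261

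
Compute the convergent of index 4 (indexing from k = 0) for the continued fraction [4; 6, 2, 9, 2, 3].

1076/259

Using pₖ = aₖpₖ₋₁ + pₖ₋₂, qₖ = aₖqₖ₋₁ + qₖ₋₂ (with p₋₁=1, p₋₂=0, q₋₁=0, q₋₂=1):
  k=0: a=4, p=4, q=1
  k=1: a=6, p=25, q=6
  k=2: a=2, p=54, q=13
  k=3: a=9, p=511, q=123
  k=4: a=2, p=1076, q=259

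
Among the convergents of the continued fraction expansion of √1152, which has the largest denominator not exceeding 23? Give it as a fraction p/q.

√1152 = [33; 1, 15, 1, 66, …] (period length 4).
Convergents:
  p_0/q_0 = 33/1
  p_1/q_1 = 34/1
  p_2/q_2 = 543/16
  p_3/q_3 = 577/17
  p_4/q_4 = 38625/1138
q_3 = 17 ≤ 23 < 1138 = q_4, so the answer is 577/17.

577/17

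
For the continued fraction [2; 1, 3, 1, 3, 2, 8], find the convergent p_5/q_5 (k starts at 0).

120/43

Using pₖ = aₖpₖ₋₁ + pₖ₋₂, qₖ = aₖqₖ₋₁ + qₖ₋₂ (with p₋₁=1, p₋₂=0, q₋₁=0, q₋₂=1):
  k=0: a=2, p=2, q=1
  k=1: a=1, p=3, q=1
  k=2: a=3, p=11, q=4
  k=3: a=1, p=14, q=5
  k=4: a=3, p=53, q=19
  k=5: a=2, p=120, q=43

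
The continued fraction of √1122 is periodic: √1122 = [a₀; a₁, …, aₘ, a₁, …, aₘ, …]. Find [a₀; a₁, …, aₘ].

a₀ = ⌊√1122⌋ = 33.
With m₀=0, d₀=1 and mₖ₊₁ = dₖaₖ − mₖ, dₖ₊₁ = (n − mₖ₊₁²)/dₖ, aₖ₊₁ = ⌊(a₀+mₖ₊₁)/dₖ₊₁⌋:
  k=1: m=33, d=33, a=2
  k=2: m=33, d=1, a=66
d=1 and a=2a₀=66 at k=2, so the next step gives (m, d) = (33, 33) again — its k=1 value — and the period has length 2.

[33; 2, 66]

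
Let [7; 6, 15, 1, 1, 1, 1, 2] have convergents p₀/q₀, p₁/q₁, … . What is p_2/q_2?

Using pₖ = aₖpₖ₋₁ + pₖ₋₂, qₖ = aₖqₖ₋₁ + qₖ₋₂ (with p₋₁=1, p₋₂=0, q₋₁=0, q₋₂=1):
  k=0: a=7, p=7, q=1
  k=1: a=6, p=43, q=6
  k=2: a=15, p=652, q=91

652/91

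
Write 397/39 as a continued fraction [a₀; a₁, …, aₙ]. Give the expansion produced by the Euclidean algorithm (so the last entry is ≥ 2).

397 = 10*39 + 7
39 = 5*7 + 4
7 = 1*4 + 3
4 = 1*3 + 1
3 = 3*1 + 0  (stop)
So 397/39 = [10; 5, 1, 1, 3].

[10; 5, 1, 1, 3]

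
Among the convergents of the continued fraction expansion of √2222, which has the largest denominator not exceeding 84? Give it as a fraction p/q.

√2222 = [47; 7, 4, 7, 94, …] (period length 4).
Convergents:
  p_0/q_0 = 47/1
  p_1/q_1 = 330/7
  p_2/q_2 = 1367/29
  p_3/q_3 = 9899/210
q_2 = 29 ≤ 84 < 210 = q_3, so the answer is 1367/29.

1367/29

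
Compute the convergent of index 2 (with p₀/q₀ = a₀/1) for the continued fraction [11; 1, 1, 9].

23/2

Using pₖ = aₖpₖ₋₁ + pₖ₋₂, qₖ = aₖqₖ₋₁ + qₖ₋₂ (with p₋₁=1, p₋₂=0, q₋₁=0, q₋₂=1):
  k=0: a=11, p=11, q=1
  k=1: a=1, p=12, q=1
  k=2: a=1, p=23, q=2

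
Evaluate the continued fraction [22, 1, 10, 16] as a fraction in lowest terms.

4055/177

Using pₖ = aₖpₖ₋₁ + pₖ₋₂ and qₖ = aₖqₖ₋₁ + qₖ₋₂:
  k=0: a=22, p=22, q=1
  k=1: a=1, p=23, q=1
  k=2: a=10, p=252, q=11
  k=3: a=16, p=4055, q=177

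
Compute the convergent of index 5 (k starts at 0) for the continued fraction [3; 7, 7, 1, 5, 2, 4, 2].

2283/727

Using pₖ = aₖpₖ₋₁ + pₖ₋₂, qₖ = aₖqₖ₋₁ + qₖ₋₂ (with p₋₁=1, p₋₂=0, q₋₁=0, q₋₂=1):
  k=0: a=3, p=3, q=1
  k=1: a=7, p=22, q=7
  k=2: a=7, p=157, q=50
  k=3: a=1, p=179, q=57
  k=4: a=5, p=1052, q=335
  k=5: a=2, p=2283, q=727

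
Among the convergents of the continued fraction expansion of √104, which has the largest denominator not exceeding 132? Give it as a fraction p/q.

√104 = [10; 5, 20, …] (period length 2).
Convergents:
  p_0/q_0 = 10/1
  p_1/q_1 = 51/5
  p_2/q_2 = 1030/101
  p_3/q_3 = 5201/510
q_2 = 101 ≤ 132 < 510 = q_3, so the answer is 1030/101.

1030/101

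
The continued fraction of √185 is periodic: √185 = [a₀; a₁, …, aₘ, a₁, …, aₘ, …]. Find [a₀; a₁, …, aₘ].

a₀ = ⌊√185⌋ = 13.

[13; 1, 1, 1, 1, 26]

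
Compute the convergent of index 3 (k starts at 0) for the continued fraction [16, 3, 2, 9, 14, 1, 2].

Using pₖ = aₖpₖ₋₁ + pₖ₋₂, qₖ = aₖqₖ₋₁ + qₖ₋₂ (with p₋₁=1, p₋₂=0, q₋₁=0, q₋₂=1):
  k=0: a=16, p=16, q=1
  k=1: a=3, p=49, q=3
  k=2: a=2, p=114, q=7
  k=3: a=9, p=1075, q=66

1075/66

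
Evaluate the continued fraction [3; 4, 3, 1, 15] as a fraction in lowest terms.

867/268

Fold from the inside: start with 15/1.
  1 + 1/15 = 16/15
  3 + 15/16 = 63/16
  4 + 16/63 = 268/63
  3 + 63/268 = 867/268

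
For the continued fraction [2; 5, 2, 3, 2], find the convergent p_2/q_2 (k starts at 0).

24/11

Using pₖ = aₖpₖ₋₁ + pₖ₋₂, qₖ = aₖqₖ₋₁ + qₖ₋₂ (with p₋₁=1, p₋₂=0, q₋₁=0, q₋₂=1):
  k=0: a=2, p=2, q=1
  k=1: a=5, p=11, q=5
  k=2: a=2, p=24, q=11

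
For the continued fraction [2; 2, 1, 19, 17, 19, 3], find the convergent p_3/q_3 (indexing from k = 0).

138/59

Using pₖ = aₖpₖ₋₁ + pₖ₋₂, qₖ = aₖqₖ₋₁ + qₖ₋₂ (with p₋₁=1, p₋₂=0, q₋₁=0, q₋₂=1):
  k=0: a=2, p=2, q=1
  k=1: a=2, p=5, q=2
  k=2: a=1, p=7, q=3
  k=3: a=19, p=138, q=59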